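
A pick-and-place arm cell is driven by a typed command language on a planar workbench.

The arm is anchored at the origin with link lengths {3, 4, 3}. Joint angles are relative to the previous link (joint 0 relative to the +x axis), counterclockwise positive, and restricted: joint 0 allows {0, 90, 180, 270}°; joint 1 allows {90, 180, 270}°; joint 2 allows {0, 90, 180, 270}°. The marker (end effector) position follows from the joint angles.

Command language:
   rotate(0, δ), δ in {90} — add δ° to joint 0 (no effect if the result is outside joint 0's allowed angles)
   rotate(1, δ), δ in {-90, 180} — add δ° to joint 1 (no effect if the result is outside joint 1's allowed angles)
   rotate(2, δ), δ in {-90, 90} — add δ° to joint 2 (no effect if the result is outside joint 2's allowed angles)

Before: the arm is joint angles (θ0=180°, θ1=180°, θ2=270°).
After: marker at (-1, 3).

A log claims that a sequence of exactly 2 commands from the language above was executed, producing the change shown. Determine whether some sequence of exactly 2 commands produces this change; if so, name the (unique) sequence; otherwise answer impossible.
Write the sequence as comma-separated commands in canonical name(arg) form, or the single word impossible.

begin: joint angles (θ0=180°, θ1=180°, θ2=270°)
[1] after rotate(0, 90): joint angles (θ0=270°, θ1=180°, θ2=270°)
[2] after rotate(0, 90): joint angles (θ0=0°, θ1=180°, θ2=270°)
all 25 alternatives checked — unique.

rotate(0, 90), rotate(0, 90)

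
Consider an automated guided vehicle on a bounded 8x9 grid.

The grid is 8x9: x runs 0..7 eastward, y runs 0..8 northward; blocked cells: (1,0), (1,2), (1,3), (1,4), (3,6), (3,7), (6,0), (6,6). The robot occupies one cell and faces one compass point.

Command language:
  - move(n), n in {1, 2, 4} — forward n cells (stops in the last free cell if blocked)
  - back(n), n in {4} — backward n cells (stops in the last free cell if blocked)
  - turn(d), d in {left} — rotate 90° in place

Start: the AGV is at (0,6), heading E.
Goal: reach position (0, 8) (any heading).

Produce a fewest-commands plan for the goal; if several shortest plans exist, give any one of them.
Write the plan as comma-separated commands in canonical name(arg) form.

start: at (0,6), heading E
[1] after turn(left): at (0,6), heading N
[2] after move(4): at (0,8), heading N
shorter routes all fall short; 2 is best.

turn(left), move(4)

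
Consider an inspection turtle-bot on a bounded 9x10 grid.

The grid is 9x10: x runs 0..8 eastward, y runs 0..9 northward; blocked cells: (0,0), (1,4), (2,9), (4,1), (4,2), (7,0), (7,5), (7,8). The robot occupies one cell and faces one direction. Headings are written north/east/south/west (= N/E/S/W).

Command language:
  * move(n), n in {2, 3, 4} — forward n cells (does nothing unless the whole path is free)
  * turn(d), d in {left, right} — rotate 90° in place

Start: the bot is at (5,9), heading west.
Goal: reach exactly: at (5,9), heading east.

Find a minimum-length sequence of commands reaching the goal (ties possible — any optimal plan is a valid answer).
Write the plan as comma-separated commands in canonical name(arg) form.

turn(right), turn(right)

begin: at (5,9), heading west
t=1 turn(right) ⇒ at (5,9), heading north
t=2 turn(right) ⇒ at (5,9), heading east
minimal: 2 command(s), checked below 2.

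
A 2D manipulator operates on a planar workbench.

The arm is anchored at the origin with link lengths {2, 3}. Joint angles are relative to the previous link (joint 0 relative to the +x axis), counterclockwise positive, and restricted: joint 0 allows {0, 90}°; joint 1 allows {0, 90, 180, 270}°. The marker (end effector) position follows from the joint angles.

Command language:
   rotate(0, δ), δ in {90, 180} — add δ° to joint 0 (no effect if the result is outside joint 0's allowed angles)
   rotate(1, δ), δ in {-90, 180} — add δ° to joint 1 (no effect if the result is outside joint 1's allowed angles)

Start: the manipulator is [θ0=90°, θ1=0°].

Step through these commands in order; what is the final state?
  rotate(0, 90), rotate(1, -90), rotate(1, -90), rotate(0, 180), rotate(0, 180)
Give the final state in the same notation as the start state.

begin: [θ0=90°, θ1=0°]
step 1 (rotate(0, 90)): [θ0=90°, θ1=0°]
step 2 (rotate(1, -90)): [θ0=90°, θ1=270°]
step 3 (rotate(1, -90)): [θ0=90°, θ1=180°]
step 4 (rotate(0, 180)): [θ0=90°, θ1=180°]
step 5 (rotate(0, 180)): [θ0=90°, θ1=180°]

[θ0=90°, θ1=180°]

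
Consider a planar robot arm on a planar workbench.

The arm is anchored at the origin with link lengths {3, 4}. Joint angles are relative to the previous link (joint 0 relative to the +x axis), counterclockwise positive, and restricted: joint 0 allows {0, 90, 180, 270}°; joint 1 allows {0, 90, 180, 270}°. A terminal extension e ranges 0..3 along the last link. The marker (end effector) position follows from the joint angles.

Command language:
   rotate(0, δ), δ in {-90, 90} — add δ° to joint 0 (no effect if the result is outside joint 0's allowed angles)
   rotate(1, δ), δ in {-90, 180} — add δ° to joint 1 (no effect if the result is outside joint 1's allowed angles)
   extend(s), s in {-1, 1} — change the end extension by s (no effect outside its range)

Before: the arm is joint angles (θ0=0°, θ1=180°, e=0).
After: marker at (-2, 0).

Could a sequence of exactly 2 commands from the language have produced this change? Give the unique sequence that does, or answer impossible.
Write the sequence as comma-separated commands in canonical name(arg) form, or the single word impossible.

extend(-1), extend(1)

key: running extend(1) before extend(-1) would end elsewhere — order is forced
t0: joint angles (θ0=0°, θ1=180°, e=0)
t=1 extend(-1) ⇒ joint angles (θ0=0°, θ1=180°, e=0)
t=2 extend(1) ⇒ joint angles (θ0=0°, θ1=180°, e=1)
uniquely the one of 36 2-step routes that fits.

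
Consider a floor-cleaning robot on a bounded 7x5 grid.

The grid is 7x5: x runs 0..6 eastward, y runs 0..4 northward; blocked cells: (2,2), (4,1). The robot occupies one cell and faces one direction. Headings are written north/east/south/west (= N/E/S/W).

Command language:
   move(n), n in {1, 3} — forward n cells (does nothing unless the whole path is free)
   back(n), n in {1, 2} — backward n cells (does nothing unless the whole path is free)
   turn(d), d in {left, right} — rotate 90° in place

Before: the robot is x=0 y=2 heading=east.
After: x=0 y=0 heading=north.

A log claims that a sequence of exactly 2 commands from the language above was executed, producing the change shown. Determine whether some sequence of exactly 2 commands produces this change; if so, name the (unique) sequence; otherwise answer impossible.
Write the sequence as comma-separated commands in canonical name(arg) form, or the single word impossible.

key: running back(2) before turn(left) would end elsewhere — order is forced
from: x=0 y=2 heading=east
[1] after turn(left): x=0 y=2 heading=north
[2] after back(2): x=0 y=0 heading=north
no other 2-command option fits: unique.

turn(left), back(2)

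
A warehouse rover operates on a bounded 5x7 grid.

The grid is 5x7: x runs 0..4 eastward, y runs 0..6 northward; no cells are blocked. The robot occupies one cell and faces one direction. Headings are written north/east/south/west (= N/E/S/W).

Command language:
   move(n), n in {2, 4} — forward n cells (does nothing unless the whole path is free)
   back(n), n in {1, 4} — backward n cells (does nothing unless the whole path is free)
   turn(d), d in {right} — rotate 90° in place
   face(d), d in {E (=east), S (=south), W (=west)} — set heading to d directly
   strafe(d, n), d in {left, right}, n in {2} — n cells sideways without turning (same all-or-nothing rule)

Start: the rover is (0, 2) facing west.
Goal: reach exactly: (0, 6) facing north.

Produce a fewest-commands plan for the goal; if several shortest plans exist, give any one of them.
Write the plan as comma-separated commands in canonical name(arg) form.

begin: (0, 2) facing west
[1] after turn(right): (0, 2) facing north
[2] after move(4): (0, 6) facing north
minimal: 2 command(s), checked below 2.

turn(right), move(4)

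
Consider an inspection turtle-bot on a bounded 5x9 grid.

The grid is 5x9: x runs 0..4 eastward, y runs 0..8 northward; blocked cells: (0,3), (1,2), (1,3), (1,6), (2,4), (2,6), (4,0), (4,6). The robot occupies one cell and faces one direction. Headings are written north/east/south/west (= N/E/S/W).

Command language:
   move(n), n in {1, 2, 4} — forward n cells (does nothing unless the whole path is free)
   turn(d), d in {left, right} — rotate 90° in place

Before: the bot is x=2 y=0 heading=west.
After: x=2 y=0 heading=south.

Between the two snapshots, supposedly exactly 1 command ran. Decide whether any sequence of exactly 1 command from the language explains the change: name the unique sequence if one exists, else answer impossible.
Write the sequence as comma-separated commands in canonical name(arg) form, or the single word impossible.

turn(left)

key: parked at (2,0) the whole time — nothing moves the robot
t0: x=2 y=0 heading=west
step 1 (turn(left)): x=2 y=0 heading=south
no rival 1-sequence matches.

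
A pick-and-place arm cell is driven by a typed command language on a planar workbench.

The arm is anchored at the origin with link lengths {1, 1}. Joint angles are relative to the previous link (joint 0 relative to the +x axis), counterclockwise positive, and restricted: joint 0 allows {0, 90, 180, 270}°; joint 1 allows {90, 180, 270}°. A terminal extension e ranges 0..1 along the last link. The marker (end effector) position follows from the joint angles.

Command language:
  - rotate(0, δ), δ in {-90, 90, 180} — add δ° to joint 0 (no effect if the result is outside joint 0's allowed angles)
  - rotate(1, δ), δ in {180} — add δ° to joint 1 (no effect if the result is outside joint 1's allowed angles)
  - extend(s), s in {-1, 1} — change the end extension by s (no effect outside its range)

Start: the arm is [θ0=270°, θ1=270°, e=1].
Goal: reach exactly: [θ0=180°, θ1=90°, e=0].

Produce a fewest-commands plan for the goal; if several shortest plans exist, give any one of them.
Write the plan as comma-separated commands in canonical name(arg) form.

from: [θ0=270°, θ1=270°, e=1]
1. rotate(0, -90) → [θ0=180°, θ1=270°, e=1]
2. rotate(1, 180) → [θ0=180°, θ1=90°, e=1]
3. extend(-1) → [θ0=180°, θ1=90°, e=0]
nothing shorter than 3 reaches the goal.

rotate(0, -90), rotate(1, 180), extend(-1)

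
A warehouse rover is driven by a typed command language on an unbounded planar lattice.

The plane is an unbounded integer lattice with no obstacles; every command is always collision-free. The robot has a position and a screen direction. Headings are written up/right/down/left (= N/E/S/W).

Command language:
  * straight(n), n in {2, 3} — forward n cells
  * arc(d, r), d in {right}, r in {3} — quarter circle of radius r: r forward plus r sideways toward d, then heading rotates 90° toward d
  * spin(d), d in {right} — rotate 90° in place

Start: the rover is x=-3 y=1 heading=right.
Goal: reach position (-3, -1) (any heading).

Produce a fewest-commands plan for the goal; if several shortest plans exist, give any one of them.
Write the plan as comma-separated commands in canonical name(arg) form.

spin(right), straight(2)

begin: x=-3 y=1 heading=right
t=1 spin(right) ⇒ x=-3 y=1 heading=down
t=2 straight(2) ⇒ x=-3 y=-1 heading=down
shorter routes all fall short; 2 is best.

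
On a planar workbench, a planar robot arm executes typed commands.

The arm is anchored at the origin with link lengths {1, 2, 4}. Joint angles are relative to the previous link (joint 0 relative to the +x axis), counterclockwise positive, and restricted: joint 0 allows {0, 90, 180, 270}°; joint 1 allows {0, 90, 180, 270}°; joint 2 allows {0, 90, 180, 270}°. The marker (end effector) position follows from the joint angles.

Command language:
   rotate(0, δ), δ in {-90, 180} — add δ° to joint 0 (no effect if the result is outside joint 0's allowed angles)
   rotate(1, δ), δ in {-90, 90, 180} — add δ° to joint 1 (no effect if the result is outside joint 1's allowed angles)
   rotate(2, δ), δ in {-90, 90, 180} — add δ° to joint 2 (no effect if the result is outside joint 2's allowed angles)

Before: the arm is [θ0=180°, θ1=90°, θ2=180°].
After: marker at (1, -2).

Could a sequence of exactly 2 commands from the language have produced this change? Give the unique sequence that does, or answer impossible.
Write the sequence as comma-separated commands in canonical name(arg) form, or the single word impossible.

t0: [θ0=180°, θ1=90°, θ2=180°]
t=1 rotate(0, -90) ⇒ [θ0=90°, θ1=90°, θ2=180°]
t=2 rotate(0, -90) ⇒ [θ0=0°, θ1=90°, θ2=180°]
all 64 alternatives checked — unique.

rotate(0, -90), rotate(0, -90)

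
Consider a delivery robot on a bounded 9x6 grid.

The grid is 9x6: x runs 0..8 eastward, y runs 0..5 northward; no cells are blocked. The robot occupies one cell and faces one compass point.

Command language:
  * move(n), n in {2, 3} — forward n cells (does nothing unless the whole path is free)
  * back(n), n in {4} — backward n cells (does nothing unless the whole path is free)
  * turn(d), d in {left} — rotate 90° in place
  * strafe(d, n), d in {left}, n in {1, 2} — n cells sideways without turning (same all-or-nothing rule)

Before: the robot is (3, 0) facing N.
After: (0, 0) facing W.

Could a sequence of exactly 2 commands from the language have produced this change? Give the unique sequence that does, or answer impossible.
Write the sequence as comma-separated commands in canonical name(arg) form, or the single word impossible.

key: position moved to (0,0) AND the heading swung to W — translation plus rotation needed
begin: (3, 0) facing N
step 1 (turn(left)): (3, 0) facing W
step 2 (move(3)): (0, 0) facing W
no rival 2-sequence matches.

turn(left), move(3)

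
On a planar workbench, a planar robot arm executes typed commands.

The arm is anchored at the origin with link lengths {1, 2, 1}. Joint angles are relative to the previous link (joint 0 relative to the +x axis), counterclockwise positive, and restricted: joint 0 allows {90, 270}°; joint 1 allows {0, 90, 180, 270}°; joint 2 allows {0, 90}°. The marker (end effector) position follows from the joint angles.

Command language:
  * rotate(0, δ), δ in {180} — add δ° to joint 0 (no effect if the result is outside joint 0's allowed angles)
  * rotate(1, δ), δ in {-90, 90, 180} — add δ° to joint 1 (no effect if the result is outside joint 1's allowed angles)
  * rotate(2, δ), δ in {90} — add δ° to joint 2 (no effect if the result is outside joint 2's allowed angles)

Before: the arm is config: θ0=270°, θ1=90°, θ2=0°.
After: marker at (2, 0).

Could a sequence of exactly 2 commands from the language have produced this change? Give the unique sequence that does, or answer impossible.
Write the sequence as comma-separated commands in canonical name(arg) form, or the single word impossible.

rotate(2, 90), rotate(2, 90)

from: config: θ0=270°, θ1=90°, θ2=0°
step 1 (rotate(2, 90)): config: θ0=270°, θ1=90°, θ2=90°
step 2 (rotate(2, 90)): config: θ0=270°, θ1=90°, θ2=90°
uniquely the one of 25 2-step routes that fits.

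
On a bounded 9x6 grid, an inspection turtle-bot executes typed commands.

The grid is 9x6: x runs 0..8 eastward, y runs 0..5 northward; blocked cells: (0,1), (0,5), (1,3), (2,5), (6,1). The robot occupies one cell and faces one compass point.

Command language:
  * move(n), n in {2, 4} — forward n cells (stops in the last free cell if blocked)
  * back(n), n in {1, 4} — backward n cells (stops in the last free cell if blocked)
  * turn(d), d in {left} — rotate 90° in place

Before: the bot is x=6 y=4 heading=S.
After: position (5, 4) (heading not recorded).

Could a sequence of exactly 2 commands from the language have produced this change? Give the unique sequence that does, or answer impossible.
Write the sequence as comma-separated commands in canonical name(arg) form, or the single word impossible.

turn(left), back(1)

key: order matters: swapping turn(left) and back(1) lands elsewhere
t0: x=6 y=4 heading=S
[1] after turn(left): x=6 y=4 heading=E
[2] after back(1): x=5 y=4 heading=E
no other 2-command option fits: unique.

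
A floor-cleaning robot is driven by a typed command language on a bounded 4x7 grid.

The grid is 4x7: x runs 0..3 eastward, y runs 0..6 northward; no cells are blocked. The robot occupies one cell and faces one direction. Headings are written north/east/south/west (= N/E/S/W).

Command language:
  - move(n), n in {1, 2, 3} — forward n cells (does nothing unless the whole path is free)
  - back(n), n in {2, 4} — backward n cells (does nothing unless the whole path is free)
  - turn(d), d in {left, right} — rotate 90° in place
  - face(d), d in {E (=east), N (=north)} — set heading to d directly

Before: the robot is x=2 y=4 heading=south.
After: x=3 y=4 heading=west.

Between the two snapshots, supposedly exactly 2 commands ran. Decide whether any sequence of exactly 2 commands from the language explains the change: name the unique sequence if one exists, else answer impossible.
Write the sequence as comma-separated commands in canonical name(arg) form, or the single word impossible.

no 2-step route produces this change.

impossible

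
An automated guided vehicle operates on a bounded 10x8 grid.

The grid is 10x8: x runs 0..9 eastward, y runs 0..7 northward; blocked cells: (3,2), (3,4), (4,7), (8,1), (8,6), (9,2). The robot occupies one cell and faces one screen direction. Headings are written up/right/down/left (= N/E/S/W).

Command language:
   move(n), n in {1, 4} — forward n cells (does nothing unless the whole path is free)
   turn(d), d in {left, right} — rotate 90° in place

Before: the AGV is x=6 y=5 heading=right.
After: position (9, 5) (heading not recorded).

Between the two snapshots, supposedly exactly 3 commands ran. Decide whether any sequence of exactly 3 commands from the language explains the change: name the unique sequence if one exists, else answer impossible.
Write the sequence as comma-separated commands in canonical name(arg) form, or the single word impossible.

start: x=6 y=5 heading=right
t=1 move(1) ⇒ x=7 y=5 heading=right
t=2 move(1) ⇒ x=8 y=5 heading=right
t=3 move(1) ⇒ x=9 y=5 heading=right
no other 3-command option fits: unique.

move(1), move(1), move(1)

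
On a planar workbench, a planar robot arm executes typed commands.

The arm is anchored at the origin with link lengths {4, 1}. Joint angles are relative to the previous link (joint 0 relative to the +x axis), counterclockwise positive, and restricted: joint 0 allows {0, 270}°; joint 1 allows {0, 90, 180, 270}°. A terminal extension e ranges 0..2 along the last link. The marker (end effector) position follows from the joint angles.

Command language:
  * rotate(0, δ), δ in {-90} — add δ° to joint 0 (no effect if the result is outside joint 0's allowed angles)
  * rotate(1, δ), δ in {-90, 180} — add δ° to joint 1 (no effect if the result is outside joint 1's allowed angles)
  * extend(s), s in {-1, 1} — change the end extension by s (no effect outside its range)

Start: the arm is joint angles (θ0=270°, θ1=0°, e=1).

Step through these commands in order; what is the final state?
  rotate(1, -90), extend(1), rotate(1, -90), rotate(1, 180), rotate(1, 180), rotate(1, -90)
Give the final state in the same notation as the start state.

joint angles (θ0=270°, θ1=90°, e=2)

initial: joint angles (θ0=270°, θ1=0°, e=1)
[1] after rotate(1, -90): joint angles (θ0=270°, θ1=270°, e=1)
[2] after extend(1): joint angles (θ0=270°, θ1=270°, e=2)
[3] after rotate(1, -90): joint angles (θ0=270°, θ1=180°, e=2)
[4] after rotate(1, 180): joint angles (θ0=270°, θ1=0°, e=2)
[5] after rotate(1, 180): joint angles (θ0=270°, θ1=180°, e=2)
[6] after rotate(1, -90): joint angles (θ0=270°, θ1=90°, e=2)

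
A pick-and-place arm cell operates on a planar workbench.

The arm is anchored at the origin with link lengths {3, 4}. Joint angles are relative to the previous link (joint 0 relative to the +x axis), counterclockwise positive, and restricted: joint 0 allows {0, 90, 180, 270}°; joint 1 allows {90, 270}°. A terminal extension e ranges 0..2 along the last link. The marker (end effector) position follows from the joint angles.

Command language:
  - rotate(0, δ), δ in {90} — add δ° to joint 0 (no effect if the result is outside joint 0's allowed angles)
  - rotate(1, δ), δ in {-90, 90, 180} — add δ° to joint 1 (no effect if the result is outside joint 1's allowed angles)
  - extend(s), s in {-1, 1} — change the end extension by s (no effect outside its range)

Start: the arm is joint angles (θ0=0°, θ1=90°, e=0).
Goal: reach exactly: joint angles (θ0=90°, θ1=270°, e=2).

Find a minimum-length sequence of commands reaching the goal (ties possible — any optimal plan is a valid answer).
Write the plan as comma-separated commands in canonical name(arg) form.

extend(1), extend(1), rotate(0, 90), rotate(1, 180)

initial: joint angles (θ0=0°, θ1=90°, e=0)
1. extend(1) → joint angles (θ0=0°, θ1=90°, e=1)
2. extend(1) → joint angles (θ0=0°, θ1=90°, e=2)
3. rotate(0, 90) → joint angles (θ0=90°, θ1=90°, e=2)
4. rotate(1, 180) → joint angles (θ0=90°, θ1=270°, e=2)
nothing shorter than 4 reaches the goal.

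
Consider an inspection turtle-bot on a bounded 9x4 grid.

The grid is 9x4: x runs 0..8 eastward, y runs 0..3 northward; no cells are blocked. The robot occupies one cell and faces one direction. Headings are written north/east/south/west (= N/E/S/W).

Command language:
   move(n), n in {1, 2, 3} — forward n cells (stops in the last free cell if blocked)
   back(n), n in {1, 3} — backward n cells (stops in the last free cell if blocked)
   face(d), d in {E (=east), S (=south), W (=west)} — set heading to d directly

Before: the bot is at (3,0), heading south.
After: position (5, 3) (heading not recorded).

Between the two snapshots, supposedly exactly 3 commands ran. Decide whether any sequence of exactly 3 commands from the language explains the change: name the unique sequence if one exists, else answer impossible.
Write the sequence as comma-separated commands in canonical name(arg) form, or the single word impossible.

key: order matters: swapping back(3) and move(2) lands elsewhere
from: at (3,0), heading south
step 1 (back(3)): at (3,3), heading south
step 2 (face(E)): at (3,3), heading east
step 3 (move(2)): at (5,3), heading east
uniquely the one of 512 3-step routes that fits.

back(3), face(E), move(2)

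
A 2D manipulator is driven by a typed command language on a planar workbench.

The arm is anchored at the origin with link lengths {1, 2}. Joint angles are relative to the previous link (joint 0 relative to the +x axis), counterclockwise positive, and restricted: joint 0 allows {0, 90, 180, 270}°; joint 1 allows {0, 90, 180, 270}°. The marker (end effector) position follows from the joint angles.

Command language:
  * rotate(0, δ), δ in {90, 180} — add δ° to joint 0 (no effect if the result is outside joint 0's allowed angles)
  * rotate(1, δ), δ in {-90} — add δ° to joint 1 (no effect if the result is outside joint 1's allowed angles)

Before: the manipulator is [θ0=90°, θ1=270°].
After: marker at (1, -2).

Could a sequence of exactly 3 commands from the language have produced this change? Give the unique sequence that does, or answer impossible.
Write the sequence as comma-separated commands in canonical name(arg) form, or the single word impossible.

from: [θ0=90°, θ1=270°]
[1] after rotate(0, 90): [θ0=180°, θ1=270°]
[2] after rotate(0, 90): [θ0=270°, θ1=270°]
[3] after rotate(0, 90): [θ0=0°, θ1=270°]
no rival 3-sequence matches.

rotate(0, 90), rotate(0, 90), rotate(0, 90)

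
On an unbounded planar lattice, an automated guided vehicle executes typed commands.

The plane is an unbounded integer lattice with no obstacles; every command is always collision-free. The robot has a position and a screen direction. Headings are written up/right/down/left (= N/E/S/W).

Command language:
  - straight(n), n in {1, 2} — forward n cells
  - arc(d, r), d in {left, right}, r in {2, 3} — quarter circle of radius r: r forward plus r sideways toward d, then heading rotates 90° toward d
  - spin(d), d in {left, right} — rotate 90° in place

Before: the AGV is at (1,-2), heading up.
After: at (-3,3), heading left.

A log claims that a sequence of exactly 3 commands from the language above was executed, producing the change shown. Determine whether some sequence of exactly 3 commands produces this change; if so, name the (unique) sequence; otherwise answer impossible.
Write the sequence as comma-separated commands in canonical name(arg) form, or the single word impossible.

straight(2), arc(left, 3), straight(1)

key: order matters: swapping straight(2) and straight(1) lands elsewhere
begin: at (1,-2), heading up
1. straight(2) → at (1,0), heading up
2. arc(left, 3) → at (-2,3), heading left
3. straight(1) → at (-3,3), heading left
all 512 alternatives checked — unique.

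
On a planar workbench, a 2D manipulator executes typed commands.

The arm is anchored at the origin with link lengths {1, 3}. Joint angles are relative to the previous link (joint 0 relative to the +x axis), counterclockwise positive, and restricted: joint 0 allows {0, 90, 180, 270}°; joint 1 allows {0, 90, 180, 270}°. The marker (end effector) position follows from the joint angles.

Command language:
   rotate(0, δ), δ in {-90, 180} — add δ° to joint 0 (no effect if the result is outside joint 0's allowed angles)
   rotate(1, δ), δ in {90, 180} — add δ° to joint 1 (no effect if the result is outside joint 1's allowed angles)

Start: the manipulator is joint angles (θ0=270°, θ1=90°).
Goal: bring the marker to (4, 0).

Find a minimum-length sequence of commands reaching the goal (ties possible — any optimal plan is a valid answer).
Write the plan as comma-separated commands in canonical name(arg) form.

initial: joint angles (θ0=270°, θ1=90°)
step 1 (rotate(0, -90)): joint angles (θ0=180°, θ1=90°)
step 2 (rotate(1, 90)): joint angles (θ0=180°, θ1=180°)
step 3 (rotate(1, 180)): joint angles (θ0=180°, θ1=0°)
step 4 (rotate(0, 180)): joint angles (θ0=0°, θ1=0°)
no 3-step plan works, so 4 is optimal.

rotate(0, -90), rotate(1, 90), rotate(1, 180), rotate(0, 180)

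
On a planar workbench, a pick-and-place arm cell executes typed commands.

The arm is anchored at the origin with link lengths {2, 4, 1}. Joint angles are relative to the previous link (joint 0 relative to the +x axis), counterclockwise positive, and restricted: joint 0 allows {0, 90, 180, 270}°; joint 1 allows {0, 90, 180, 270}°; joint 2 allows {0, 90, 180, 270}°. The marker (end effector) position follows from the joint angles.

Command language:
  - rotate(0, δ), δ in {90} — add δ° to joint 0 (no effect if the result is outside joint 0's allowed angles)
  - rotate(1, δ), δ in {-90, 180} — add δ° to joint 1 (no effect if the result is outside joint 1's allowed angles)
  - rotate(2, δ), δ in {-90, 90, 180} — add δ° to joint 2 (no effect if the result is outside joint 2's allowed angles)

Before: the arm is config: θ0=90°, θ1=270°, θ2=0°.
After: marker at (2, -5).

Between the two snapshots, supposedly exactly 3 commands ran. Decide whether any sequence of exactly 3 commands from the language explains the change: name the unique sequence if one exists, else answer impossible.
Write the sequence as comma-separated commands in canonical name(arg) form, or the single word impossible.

rotate(0, 90), rotate(0, 90), rotate(0, 90)

from: config: θ0=90°, θ1=270°, θ2=0°
[1] after rotate(0, 90): config: θ0=180°, θ1=270°, θ2=0°
[2] after rotate(0, 90): config: θ0=270°, θ1=270°, θ2=0°
[3] after rotate(0, 90): config: θ0=0°, θ1=270°, θ2=0°
uniquely the one of 216 3-step routes that fits.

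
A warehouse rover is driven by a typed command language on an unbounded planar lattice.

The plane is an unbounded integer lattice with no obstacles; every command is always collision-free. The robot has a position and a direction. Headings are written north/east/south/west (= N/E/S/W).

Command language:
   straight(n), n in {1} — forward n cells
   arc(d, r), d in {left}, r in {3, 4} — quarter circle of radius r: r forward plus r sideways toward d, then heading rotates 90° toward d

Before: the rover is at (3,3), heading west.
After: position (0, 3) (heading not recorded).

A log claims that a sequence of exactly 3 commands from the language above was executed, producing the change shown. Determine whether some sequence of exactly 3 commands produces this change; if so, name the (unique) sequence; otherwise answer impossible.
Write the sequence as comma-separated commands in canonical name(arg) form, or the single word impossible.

straight(1), straight(1), straight(1)

t0: at (3,3), heading west
step 1 (straight(1)): at (2,3), heading west
step 2 (straight(1)): at (1,3), heading west
step 3 (straight(1)): at (0,3), heading west
all 27 alternatives checked — unique.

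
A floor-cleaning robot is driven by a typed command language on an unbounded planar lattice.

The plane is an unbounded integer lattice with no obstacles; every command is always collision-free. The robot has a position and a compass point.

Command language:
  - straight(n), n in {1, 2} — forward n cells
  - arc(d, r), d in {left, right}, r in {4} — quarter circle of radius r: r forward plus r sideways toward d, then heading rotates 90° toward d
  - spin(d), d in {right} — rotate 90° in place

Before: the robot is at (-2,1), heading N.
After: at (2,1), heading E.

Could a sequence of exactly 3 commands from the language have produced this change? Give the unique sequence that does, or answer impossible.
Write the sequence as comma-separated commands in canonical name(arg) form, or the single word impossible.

spin(right), straight(2), straight(2)

key: position moved to (2,1) AND the heading swung to E — translation plus rotation needed
begin: at (-2,1), heading N
step 1 (spin(right)): at (-2,1), heading E
step 2 (straight(2)): at (0,1), heading E
step 3 (straight(2)): at (2,1), heading E
uniquely the one of 125 3-step routes that fits.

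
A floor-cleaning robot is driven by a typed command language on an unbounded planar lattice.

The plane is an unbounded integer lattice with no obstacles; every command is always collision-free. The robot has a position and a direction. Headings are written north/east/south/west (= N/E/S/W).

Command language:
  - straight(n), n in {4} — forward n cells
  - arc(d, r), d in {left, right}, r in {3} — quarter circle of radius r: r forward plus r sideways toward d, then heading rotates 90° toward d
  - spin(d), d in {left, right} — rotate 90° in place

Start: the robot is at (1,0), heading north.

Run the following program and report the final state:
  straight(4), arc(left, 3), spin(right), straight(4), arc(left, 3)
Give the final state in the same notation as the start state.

at (-5,14), heading west

t0: at (1,0), heading north
1. straight(4) → at (1,4), heading north
2. arc(left, 3) → at (-2,7), heading west
3. spin(right) → at (-2,7), heading north
4. straight(4) → at (-2,11), heading north
5. arc(left, 3) → at (-5,14), heading west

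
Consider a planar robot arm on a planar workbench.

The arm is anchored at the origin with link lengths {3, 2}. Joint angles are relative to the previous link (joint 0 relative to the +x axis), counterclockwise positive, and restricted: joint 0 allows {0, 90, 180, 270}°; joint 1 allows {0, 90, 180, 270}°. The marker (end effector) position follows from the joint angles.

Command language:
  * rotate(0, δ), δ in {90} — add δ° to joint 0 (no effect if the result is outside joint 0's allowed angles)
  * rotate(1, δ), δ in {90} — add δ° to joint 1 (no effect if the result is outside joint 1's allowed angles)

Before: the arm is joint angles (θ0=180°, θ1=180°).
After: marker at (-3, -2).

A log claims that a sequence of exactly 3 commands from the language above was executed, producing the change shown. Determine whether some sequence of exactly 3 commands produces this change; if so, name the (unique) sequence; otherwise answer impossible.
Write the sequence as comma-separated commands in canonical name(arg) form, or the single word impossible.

begin: joint angles (θ0=180°, θ1=180°)
step 1 (rotate(1, 90)): joint angles (θ0=180°, θ1=270°)
step 2 (rotate(1, 90)): joint angles (θ0=180°, θ1=0°)
step 3 (rotate(1, 90)): joint angles (θ0=180°, θ1=90°)
all 8 alternatives checked — unique.

rotate(1, 90), rotate(1, 90), rotate(1, 90)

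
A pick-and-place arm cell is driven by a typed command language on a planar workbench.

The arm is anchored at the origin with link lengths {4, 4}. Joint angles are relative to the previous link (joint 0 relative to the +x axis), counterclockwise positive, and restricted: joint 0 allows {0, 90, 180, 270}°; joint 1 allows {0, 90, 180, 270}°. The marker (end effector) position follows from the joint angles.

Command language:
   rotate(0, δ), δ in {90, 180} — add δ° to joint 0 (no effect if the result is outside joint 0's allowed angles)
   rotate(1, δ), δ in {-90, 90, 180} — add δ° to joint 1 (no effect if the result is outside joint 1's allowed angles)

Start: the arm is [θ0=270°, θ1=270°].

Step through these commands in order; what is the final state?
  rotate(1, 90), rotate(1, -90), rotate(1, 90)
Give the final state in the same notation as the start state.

[θ0=270°, θ1=0°]

begin: [θ0=270°, θ1=270°]
1. rotate(1, 90) → [θ0=270°, θ1=0°]
2. rotate(1, -90) → [θ0=270°, θ1=270°]
3. rotate(1, 90) → [θ0=270°, θ1=0°]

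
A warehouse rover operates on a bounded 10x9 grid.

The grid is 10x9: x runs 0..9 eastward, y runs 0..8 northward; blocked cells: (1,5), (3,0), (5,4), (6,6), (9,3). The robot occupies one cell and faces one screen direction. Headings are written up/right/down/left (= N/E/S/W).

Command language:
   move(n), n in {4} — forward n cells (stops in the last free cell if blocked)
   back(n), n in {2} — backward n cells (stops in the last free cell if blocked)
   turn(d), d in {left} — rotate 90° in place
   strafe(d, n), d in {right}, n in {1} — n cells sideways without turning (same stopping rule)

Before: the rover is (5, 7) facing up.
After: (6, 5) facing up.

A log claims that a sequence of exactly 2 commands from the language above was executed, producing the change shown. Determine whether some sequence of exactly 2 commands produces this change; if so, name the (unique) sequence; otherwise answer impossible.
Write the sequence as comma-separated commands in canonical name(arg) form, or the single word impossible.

back(2), strafe(right, 1)

key: order matters: swapping back(2) and strafe(right, 1) lands elsewhere
begin: (5, 7) facing up
[1] after back(2): (5, 5) facing up
[2] after strafe(right, 1): (6, 5) facing up
no rival 2-sequence matches.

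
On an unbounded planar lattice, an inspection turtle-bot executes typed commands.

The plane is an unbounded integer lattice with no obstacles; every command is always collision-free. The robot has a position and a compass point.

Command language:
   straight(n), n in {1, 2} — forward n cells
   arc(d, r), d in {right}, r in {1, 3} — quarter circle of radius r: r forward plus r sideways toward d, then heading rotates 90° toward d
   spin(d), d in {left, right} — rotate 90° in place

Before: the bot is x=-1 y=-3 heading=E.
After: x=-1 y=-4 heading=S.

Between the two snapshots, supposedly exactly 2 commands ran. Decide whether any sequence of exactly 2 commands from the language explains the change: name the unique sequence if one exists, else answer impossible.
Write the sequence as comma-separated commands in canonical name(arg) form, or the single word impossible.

key: running straight(1) before spin(right) would end elsewhere — order is forced
from: x=-1 y=-3 heading=E
[1] after spin(right): x=-1 y=-3 heading=S
[2] after straight(1): x=-1 y=-4 heading=S
all 36 alternatives checked — unique.

spin(right), straight(1)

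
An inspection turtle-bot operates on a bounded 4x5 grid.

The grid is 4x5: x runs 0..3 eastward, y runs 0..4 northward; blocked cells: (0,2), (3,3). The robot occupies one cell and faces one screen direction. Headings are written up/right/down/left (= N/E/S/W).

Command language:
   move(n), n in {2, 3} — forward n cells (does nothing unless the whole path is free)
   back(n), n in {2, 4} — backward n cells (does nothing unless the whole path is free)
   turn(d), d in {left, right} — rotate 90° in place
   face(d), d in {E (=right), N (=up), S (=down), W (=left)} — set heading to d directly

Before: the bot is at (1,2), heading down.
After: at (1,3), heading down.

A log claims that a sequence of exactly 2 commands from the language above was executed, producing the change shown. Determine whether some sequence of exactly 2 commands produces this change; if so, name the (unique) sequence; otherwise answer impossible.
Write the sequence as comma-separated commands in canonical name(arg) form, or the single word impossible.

impossible

no 2-step route produces this change.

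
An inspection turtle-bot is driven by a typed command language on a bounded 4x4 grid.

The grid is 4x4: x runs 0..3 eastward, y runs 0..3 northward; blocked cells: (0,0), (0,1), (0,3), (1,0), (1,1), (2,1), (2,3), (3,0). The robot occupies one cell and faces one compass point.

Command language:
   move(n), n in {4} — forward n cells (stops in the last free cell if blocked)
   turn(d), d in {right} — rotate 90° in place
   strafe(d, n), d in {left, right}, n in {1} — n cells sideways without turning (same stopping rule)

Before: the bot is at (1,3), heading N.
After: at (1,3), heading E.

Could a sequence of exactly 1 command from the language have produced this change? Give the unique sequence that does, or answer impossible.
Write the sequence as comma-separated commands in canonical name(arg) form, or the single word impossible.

key: parked at (1,3) the whole time — nothing moves the robot
start: at (1,3), heading N
1. turn(right) → at (1,3), heading E
no other 1-command option fits: unique.

turn(right)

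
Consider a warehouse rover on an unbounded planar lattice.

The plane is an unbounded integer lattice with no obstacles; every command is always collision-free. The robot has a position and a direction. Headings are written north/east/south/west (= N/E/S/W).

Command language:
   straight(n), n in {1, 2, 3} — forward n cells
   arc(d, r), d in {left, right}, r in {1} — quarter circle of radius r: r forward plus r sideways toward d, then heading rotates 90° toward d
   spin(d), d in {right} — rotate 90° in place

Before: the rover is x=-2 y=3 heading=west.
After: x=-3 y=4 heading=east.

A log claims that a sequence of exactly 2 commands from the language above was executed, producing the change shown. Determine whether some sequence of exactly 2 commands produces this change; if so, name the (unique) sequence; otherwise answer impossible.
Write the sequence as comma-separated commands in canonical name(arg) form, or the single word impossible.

arc(right, 1), spin(right)

key: running spin(right) before arc(right, 1) would end elsewhere — order is forced
begin: x=-2 y=3 heading=west
1. arc(right, 1) → x=-3 y=4 heading=north
2. spin(right) → x=-3 y=4 heading=east
uniquely the one of 36 2-step routes that fits.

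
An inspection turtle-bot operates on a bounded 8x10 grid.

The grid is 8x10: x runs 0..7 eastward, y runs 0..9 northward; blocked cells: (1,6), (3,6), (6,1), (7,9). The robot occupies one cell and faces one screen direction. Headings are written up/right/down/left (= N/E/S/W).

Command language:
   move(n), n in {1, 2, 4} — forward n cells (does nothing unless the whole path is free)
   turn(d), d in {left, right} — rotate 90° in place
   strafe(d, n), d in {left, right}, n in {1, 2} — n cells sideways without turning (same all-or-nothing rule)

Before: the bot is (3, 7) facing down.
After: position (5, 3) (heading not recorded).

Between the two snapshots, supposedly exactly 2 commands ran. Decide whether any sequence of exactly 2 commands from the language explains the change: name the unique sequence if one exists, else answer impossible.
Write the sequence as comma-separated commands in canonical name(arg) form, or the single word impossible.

key: running move(4) before strafe(left, 2) would end elsewhere — order is forced
t0: (3, 7) facing down
step 1 (strafe(left, 2)): (5, 7) facing down
step 2 (move(4)): (5, 3) facing down
uniquely the one of 81 2-step routes that fits.

strafe(left, 2), move(4)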